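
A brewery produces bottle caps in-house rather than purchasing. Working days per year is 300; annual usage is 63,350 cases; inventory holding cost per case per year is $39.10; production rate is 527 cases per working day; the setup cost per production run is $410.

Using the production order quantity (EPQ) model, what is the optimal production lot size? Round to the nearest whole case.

1,489 cases

d = 63,350/300 = 211.1667 cases/day;  effective holding cost H(1 − d/p) = 39.1·(1 − 211.1667/527) = 23.43280
Q* = √(2DS / H_eff) = √(2·63,350·410 / 23.43280) ≈ 1,488.91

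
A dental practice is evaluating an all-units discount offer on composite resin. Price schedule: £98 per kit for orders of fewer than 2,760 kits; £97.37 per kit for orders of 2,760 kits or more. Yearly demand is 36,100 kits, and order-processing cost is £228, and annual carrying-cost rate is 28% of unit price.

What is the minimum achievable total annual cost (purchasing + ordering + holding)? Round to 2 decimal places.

H₁ = 28%×£98 = £27.4400;  H₂ = 28%×£97.37 = £27.2636
EOQ₁ = √(2×36,100×228/27.4400) = 774.54  (< 2,760, feasible at tier 1)
EOQ₂ = √(2×36,100×228/27.2636) = 777.04  (< 2,760 → use Q = 2,760 at tier-2 price)
TC(tier 1 (EOQ₁), Q≈774.5) = £3,559,053.38
TC(tier 2, Q≈2,760.0) = £3,555,662.94
Minimum at tier 2: £3,555,662.94

£3,555,662.94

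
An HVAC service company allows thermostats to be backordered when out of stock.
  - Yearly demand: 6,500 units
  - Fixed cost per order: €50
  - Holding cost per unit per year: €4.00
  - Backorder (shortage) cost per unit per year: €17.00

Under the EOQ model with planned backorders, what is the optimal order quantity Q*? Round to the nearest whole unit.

448 units

Basic EOQ = √(2·6,500·50/4) = 403.113
Backorder adjustment √((H+b)/b) = √((4+17)/17) = 1.1114
Q* = 403.113 × 1.1114 ≈ 448.03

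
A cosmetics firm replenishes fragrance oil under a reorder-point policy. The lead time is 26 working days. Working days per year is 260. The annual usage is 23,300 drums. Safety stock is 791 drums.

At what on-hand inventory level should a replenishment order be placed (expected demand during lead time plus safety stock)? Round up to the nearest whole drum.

3,121 drums

Daily demand d = 23,300 / 260 = 89.615 drums/day
Demand during lead time = 89.615 × 26 = 2,330.00
Reorder point = 2,330.00 + 791 = 3,121.00 → round up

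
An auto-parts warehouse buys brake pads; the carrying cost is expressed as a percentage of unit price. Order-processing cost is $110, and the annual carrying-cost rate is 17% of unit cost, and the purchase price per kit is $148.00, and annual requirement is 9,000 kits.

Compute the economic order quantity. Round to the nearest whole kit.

Holding cost per kit per year: H = 17% × $148 = $25.1600
Optimal lot size Q* = (2 × 9,000 × $110 / $25.16)^½ ≈ 280.53

281 kits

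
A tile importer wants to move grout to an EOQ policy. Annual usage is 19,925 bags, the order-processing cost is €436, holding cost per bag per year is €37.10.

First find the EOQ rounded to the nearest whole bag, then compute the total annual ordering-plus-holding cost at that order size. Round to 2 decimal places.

Q* = √(2·D·S / H) = √(2·19,925·436 / 37.1) = √468,318.1 ≈ 684.34 → Q = 684 bags
Orders/yr = 19,925/684 = 29.130; ordering cost = 29.130 × €436 = €12,700.73
Average inventory = 684/2 = 342; holding cost = 342 × €37.1 = €12,688.20
Total = €12,700.73 + €12,688.20 = €25,388.93

€25,388.93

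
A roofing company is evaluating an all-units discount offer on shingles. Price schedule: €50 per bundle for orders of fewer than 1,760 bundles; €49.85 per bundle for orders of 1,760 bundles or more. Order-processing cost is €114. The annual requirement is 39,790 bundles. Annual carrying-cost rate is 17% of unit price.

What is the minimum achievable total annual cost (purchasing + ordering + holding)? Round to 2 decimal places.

€1,993,566.37

H₁ = 17%×€50 = €8.5000;  H₂ = 17%×€49.85 = €8.4745
EOQ₁ = √(2×39,790×114/8.5000) = 1,033.11  (< 1,760, feasible at tier 1)
EOQ₂ = √(2×39,790×114/8.4745) = 1,034.66  (< 1,760 → use Q = 1,760 at tier-2 price)
TC(tier 1 (EOQ₁), Q≈1,033.1) = €1,998,281.40
TC(tier 2, Q≈1,760.0) = €1,993,566.37
Minimum at tier 2: €1,993,566.37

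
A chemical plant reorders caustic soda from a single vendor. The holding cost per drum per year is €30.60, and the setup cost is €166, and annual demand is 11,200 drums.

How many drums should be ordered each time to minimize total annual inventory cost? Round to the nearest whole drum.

349 drums

Optimal lot size Q* = (2 × 11,200 × €166 / €30.6)^½ ≈ 348.59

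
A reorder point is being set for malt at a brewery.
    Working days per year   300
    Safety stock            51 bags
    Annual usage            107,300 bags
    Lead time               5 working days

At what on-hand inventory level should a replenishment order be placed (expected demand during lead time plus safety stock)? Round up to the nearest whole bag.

Daily demand d = 107,300 / 300 = 357.667 bags/day
Demand during lead time = 357.667 × 5 = 1,788.33
Reorder point = 1,788.33 + 51 = 1,839.33 → round up

1,840 bags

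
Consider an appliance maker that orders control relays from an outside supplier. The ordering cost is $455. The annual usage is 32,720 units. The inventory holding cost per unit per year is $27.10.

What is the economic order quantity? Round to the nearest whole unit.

1,048 units

Q* = √(2·D·S / H) = √(2·32,720·455 / 27.1) = √1,098,715.9 ≈ 1,048.20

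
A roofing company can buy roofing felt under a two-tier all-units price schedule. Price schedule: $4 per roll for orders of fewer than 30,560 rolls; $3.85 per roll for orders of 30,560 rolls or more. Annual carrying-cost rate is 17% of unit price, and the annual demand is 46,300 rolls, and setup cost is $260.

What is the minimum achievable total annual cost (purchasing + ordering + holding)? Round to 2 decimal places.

$188,649.67

H₁ = 17%×$4 = $0.6800;  H₂ = 17%×$3.85 = $0.6545
EOQ₁ = √(2×46,300×260/0.6800) = 5,950.28  (< 30,560, feasible at tier 1)
EOQ₂ = √(2×46,300×260/0.6545) = 6,065.09  (< 30,560 → use Q = 30,560 at tier-2 price)
TC(tier 1 (EOQ₁), Q≈5,950.3) = $189,246.19
TC(tier 2, Q≈30,560.0) = $188,649.67
Minimum at tier 2: $188,649.67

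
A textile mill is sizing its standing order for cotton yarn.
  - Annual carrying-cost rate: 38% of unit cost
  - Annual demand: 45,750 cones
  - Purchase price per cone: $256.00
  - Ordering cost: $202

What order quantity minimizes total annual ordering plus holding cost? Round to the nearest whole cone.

Holding cost per cone per year: H = 38% × $256 = $97.2800
2DS/H = 2·45,750·202/97.28 = 189,997.94
EOQ = √189,997.94 ≈ 435.89

436 cones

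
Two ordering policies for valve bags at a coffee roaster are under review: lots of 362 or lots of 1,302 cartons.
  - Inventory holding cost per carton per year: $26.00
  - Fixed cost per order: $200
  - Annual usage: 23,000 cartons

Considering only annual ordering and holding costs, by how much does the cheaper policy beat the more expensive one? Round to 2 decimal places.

TC(Q) = (D/Q)S + (Q/2)H
TC(362) = (23,000/362)×200 + (362/2)×26 = $17,413.18
TC(1,302) = (23,000/1,302)×200 + (1,302/2)×26 = $20,459.03
Lots of 362 are cheaper by $3,045.84.

$3,045.84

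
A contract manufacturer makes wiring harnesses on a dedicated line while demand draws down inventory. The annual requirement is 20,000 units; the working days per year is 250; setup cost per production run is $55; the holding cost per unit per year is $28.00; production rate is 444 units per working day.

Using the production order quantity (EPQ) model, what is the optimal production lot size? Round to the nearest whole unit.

d = 20,000/250 = 80.0000 units/day;  effective holding cost H(1 − d/p) = 28·(1 − 80.0000/444) = 22.95495
Q* = √(2DS / H_eff) = √(2·20,000·55 / 22.95495) ≈ 309.58

310 units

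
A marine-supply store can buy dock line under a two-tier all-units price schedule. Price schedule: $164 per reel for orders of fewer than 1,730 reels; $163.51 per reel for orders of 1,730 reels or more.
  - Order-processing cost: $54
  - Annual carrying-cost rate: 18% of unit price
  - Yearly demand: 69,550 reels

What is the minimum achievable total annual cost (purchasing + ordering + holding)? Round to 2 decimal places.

$11,399,749.93

H₁ = 18%×$164 = $29.5200;  H₂ = 18%×$163.51 = $29.4318
EOQ₁ = √(2×69,550×54/29.5200) = 504.43  (< 1,730, feasible at tier 1)
EOQ₂ = √(2×69,550×54/29.4318) = 505.19  (< 1,730 → use Q = 1,730 at tier-2 price)
TC(tier 1 (EOQ₁), Q≈504.4) = $11,421,090.82
TC(tier 2, Q≈1,730.0) = $11,399,749.93
Minimum at tier 2: $11,399,749.93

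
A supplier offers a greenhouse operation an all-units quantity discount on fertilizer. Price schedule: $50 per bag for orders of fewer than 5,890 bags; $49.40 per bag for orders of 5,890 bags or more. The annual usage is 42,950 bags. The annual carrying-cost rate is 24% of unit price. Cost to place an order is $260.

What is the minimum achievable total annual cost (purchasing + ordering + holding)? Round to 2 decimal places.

H₁ = 24%×$50 = $12.0000;  H₂ = 24%×$49.40 = $11.8560
EOQ₁ = √(2×42,950×260/12.0000) = 1,364.25  (< 5,890, feasible at tier 1)
EOQ₂ = √(2×42,950×260/11.8560) = 1,372.51  (< 5,890 → use Q = 5,890 at tier-2 price)
TC(tier 1 (EOQ₁), Q≈1,364.2) = $2,163,870.95
TC(tier 2, Q≈5,890.0) = $2,158,541.85
Minimum at tier 2: $2,158,541.85

$2,158,541.85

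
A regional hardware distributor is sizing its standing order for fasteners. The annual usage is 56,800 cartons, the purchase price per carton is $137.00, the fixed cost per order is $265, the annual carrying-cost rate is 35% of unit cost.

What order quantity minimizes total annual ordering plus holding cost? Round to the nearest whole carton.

Holding cost per carton per year: H = 35% × $137 = $47.9500
2DS/H = 2·56,800·265/47.95 = 627,820.65
EOQ = √627,820.65 ≈ 792.35

792 cartons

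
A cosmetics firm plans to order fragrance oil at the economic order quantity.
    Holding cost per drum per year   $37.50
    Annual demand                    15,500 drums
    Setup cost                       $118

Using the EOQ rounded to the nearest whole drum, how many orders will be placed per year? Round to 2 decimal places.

49.68 orders per year

Q* = √(2·D·S / H) = √(2·15,500·118 / 37.5) = √97,546.7 ≈ 312.32 → Q = 312
Orders per year = D/Q = 15,500 / 312 = 49.679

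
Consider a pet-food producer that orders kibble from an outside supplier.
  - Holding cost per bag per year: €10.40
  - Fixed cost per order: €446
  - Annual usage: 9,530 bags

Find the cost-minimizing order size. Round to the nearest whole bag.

Optimal lot size Q* = (2 × 9,530 × €446 / €10.4)^½ ≈ 904.09

904 bags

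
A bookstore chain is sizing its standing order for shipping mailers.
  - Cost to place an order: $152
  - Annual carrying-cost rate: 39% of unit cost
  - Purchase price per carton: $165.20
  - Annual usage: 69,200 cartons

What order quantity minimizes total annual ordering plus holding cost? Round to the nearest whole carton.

571 cartons

Carrying cost H = $165.2 × 39% = $64.4280/carton/yr
Optimal lot size Q* = (2 × 69,200 × $152 / $64.428)^½ ≈ 571.42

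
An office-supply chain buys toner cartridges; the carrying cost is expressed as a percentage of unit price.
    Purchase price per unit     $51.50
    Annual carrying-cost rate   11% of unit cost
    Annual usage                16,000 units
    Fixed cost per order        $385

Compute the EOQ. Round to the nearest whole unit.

1,475 units

Holding cost per unit per year: H = 11% × $51.5 = $5.6650
Q* = √(2·D·S / H) = √(2·16,000·385 / 5.665) = √2,174,757.3 ≈ 1,474.71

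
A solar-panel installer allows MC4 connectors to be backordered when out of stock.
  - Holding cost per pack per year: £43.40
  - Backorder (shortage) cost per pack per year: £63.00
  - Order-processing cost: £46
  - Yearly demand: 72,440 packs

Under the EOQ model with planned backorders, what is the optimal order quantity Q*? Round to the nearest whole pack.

Basic EOQ = √(2·72,440·46/43.4) = 391.867
Backorder adjustment √((H+b)/b) = √((43.4+63)/63) = 1.2996
Q* = 391.867 × 1.2996 ≈ 509.26

509 packs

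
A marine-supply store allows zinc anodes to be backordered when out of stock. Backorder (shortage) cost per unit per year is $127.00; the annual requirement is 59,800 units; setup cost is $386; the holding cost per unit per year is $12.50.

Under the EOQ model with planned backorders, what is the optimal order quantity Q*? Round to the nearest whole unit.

Basic EOQ = √(2·59,800·386/12.5) = 1,921.783
Backorder adjustment √((H+b)/b) = √((12.5+127)/127) = 1.0481
Q* = 1,921.783 × 1.0481 ≈ 2,014.14

2,014 units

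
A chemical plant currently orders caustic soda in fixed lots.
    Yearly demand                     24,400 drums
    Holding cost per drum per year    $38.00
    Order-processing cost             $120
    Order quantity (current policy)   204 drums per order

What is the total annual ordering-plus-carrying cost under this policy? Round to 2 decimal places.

Orders/yr = 24,400/204 = 119.608; ordering cost = 119.608 × $120 = $14,352.94
Average inventory = 204/2 = 102; holding cost = 102 × $38 = $3,876.00
Total = $14,352.94 + $3,876.00 = $18,228.94

$18,228.94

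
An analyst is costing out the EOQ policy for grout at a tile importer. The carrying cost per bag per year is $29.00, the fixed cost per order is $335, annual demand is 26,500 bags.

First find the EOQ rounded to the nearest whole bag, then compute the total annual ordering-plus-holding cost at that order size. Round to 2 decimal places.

$22,691.30

2DS/H = 2·26,500·335/29 = 612,241.38
EOQ = √612,241.38 ≈ 782.46 → Q = 782 bags
Ordering: D/Q × S = 26,500/782 × $335 = $11,352.30
Holding:  Q/2 × H = 782/2 × $29 = $11,339.00
Total = $11,352.30 + $11,339.00 = $22,691.30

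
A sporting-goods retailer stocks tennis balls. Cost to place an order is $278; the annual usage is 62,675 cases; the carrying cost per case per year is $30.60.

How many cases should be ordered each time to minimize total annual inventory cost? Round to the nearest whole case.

Q* = √(2·D·S / H) = √(2·62,675·278 / 30.6) = √1,138,800.7 ≈ 1,067.15

1,067 cases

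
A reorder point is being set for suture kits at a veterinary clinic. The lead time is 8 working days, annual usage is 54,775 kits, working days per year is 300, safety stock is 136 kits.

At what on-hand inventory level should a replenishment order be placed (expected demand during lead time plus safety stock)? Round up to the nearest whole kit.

Daily demand d = 54,775 / 300 = 182.583 kits/day
Demand during lead time = 182.583 × 8 = 1,460.67
Reorder point = 1,460.67 + 136 = 1,596.67 → round up

1,597 kits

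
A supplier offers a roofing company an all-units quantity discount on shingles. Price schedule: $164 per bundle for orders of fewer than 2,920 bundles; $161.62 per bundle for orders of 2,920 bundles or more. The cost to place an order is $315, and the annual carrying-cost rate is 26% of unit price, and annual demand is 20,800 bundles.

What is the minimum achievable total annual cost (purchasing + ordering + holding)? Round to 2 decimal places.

$3,425,290.79

H₁ = 26%×$164 = $42.6400;  H₂ = 26%×$161.62 = $42.0212
EOQ₁ = √(2×20,800×315/42.6400) = 554.36  (< 2,920, feasible at tier 1)
EOQ₂ = √(2×20,800×315/42.0212) = 558.43  (< 2,920 → use Q = 2,920 at tier-2 price)
TC(tier 1 (EOQ₁), Q≈554.4) = $3,434,837.99
TC(tier 2, Q≈2,920.0) = $3,425,290.79
Minimum at tier 2: $3,425,290.79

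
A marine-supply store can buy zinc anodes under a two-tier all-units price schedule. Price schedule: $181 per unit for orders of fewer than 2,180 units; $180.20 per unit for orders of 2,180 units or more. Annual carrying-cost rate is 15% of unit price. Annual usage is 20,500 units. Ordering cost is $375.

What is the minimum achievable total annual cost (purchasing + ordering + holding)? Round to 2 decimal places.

H₁ = 15%×$181 = $27.1500;  H₂ = 15%×$180.20 = $27.0300
EOQ₁ = √(2×20,500×375/27.1500) = 752.53  (< 2,180, feasible at tier 1)
EOQ₂ = √(2×20,500×375/27.0300) = 754.20  (< 2,180 → use Q = 2,180 at tier-2 price)
TC(tier 1 (EOQ₁), Q≈752.5) = $3,730,931.13
TC(tier 2, Q≈2,180.0) = $3,727,089.08
Minimum at tier 2: $3,727,089.08

$3,727,089.08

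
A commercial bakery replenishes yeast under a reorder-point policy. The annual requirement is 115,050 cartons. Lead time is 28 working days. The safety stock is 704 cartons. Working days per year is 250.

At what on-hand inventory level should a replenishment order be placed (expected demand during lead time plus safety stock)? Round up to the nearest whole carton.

13,590 cartons

Daily demand d = 115,050 / 250 = 460.200 cartons/day
Demand during lead time = 460.200 × 28 = 12,885.60
Reorder point = 12,885.60 + 704 = 13,589.60 → round up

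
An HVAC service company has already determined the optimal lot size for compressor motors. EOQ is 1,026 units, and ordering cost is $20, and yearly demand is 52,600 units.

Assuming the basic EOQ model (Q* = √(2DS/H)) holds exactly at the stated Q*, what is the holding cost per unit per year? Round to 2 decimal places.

$2.00

EOQ relation: Q² = 2DS/H, so rearrange for the unknown.
H = 2DS / Q² = 2 × 52,600 × 20 / 1,026² = 1.9987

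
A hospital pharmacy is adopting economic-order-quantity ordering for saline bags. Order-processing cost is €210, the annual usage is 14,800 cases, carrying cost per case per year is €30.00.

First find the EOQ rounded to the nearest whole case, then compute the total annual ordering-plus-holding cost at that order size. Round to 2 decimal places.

€13,655.77

2DS/H = 2·14,800·210/30 = 207,200.00
EOQ = √207,200.00 ≈ 455.19 → Q = 455 cases
Annual ordering cost = (D/Q)·S = (14,800/455) × 210 = €6,830.77
Annual holding cost  = (Q/2)·H = (455/2) × 30 = €6,825.00
Total = €6,830.77 + €6,825.00 = €13,655.77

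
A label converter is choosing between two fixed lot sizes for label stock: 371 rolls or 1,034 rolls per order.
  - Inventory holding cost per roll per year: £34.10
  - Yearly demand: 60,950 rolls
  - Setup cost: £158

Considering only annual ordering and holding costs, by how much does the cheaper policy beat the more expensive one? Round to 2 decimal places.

TC(Q) = (D/Q)S + (Q/2)H
TC(371) = (60,950/371)×158 + (371/2)×34.1 = £32,282.69
TC(1,034) = (60,950/1,034)×158 + (1,034/2)×34.1 = £26,943.14
|ΔTC| = |£32,282.69 − £26,943.14| = £5,339.55

£5,339.55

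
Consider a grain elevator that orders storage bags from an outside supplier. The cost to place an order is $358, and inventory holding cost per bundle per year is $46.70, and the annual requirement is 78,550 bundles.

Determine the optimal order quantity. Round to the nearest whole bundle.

EOQ = √(2DS/H) = √(2 × 78,550 × 358 / 46.7)
    = √(1,204,321.20) ≈ 1,097.42

1,097 bundles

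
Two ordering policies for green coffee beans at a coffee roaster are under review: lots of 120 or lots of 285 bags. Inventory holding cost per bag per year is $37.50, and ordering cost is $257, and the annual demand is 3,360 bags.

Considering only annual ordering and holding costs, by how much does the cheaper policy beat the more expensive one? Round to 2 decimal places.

TC(Q) = (D/Q)S + (Q/2)H
TC(120) = (3,360/120)×257 + (120/2)×37.5 = $9,446.00
TC(285) = (3,360/285)×257 + (285/2)×37.5 = $8,373.64
Cheaper: Q = 285.  Difference = $1,072.36

$1,072.36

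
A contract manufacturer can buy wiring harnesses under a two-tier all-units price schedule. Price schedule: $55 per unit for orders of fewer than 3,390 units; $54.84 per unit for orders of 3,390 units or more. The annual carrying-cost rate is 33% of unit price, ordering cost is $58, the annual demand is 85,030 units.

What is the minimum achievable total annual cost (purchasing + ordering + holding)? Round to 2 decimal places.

$4,690,029.92

H₁ = 33%×$55 = $18.1500;  H₂ = 33%×$54.84 = $18.0972
EOQ₁ = √(2×85,030×58/18.1500) = 737.19  (< 3,390, feasible at tier 1)
EOQ₂ = √(2×85,030×58/18.0972) = 738.26  (< 3,390 → use Q = 3,390 at tier-2 price)
TC(tier 1 (EOQ₁), Q≈737.2) = $4,690,029.92
TC(tier 2, Q≈3,390.0) = $4,695,174.74
Minimum at tier 1 (EOQ₁): $4,690,029.92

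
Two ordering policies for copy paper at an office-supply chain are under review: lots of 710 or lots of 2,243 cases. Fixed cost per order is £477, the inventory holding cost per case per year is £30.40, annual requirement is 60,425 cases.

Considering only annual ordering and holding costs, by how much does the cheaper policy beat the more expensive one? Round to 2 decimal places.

For each Q, cost = (D/Q)·S + (Q/2)·H.
TC(710) = (60,425/710)×477 + (710/2)×30.4 = £51,387.39
TC(2,243) = (60,425/2,243)×477 + (2,243/2)×30.4 = £46,943.68
|ΔTC| = |£51,387.39 − £46,943.68| = £4,443.71

£4,443.71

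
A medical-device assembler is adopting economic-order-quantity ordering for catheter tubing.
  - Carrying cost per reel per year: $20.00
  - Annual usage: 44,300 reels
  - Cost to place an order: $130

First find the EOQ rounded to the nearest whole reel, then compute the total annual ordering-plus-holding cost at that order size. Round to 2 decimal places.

$15,177.62

2DS/H = 2·44,300·130/20 = 575,900.00
EOQ = √575,900.00 ≈ 758.88 → Q = 759 reels
Ordering: D/Q × S = 44,300/759 × $130 = $7,587.62
Holding:  Q/2 × H = 759/2 × $20 = $7,590.00
Total = $7,587.62 + $7,590.00 = $15,177.62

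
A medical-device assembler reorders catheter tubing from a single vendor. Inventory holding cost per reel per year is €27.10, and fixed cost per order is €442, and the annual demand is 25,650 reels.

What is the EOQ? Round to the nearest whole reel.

Q* = √(2·D·S / H) = √(2·25,650·442 / 27.1) = √836,701.1 ≈ 914.71

915 reels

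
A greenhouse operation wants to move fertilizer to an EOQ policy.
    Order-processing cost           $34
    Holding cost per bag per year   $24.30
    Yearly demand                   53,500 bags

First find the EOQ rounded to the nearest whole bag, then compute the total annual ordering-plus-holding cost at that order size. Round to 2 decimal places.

$9,402.31

EOQ = √(2DS/H) = √(2 × 53,500 × 34 / 24.3)
    = √(149,711.93) ≈ 386.93 → Q = 387 bags
Ordering: D/Q × S = 53,500/387 × $34 = $4,700.26
Holding:  Q/2 × H = 387/2 × $24.3 = $4,702.05
Total = $4,700.26 + $4,702.05 = $9,402.31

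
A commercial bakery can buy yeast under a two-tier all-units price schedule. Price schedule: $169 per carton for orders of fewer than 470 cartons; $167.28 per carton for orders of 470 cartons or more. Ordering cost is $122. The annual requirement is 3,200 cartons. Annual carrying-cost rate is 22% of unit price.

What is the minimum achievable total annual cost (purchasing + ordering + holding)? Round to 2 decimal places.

$544,775.01

H₁ = 22%×$169 = $37.1800;  H₂ = 22%×$167.28 = $36.8016
EOQ₁ = √(2×3,200×122/37.1800) = 144.92  (< 470, feasible at tier 1)
EOQ₂ = √(2×3,200×122/36.8016) = 145.66  (< 470 → use Q = 470 at tier-2 price)
TC(tier 1 (EOQ₁), Q≈144.9) = $546,187.96
TC(tier 2, Q≈470.0) = $544,775.01
Minimum at tier 2: $544,775.01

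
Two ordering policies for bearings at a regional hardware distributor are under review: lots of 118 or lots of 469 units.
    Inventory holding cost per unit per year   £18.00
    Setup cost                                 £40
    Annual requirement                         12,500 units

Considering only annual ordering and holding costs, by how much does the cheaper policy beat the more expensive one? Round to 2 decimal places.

£12.19

For each Q, cost = (D/Q)·S + (Q/2)·H.
TC(118) = (12,500/118)×40 + (118/2)×18 = £5,299.29
TC(469) = (12,500/469)×40 + (469/2)×18 = £5,287.10
Cheaper: Q = 469.  Difference = £12.19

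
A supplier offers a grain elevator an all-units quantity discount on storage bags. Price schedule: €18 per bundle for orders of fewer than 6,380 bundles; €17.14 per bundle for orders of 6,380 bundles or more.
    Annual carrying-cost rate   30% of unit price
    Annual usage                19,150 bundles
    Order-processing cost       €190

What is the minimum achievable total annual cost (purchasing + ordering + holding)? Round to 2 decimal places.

€345,204.28

H₁ = 30%×€18 = €5.4000;  H₂ = 30%×€17.14 = €5.1420
EOQ₁ = √(2×19,150×190/5.4000) = 1,160.86  (< 6,380, feasible at tier 1)
EOQ₂ = √(2×19,150×190/5.1420) = 1,189.63  (< 6,380 → use Q = 6,380 at tier-2 price)
TC(tier 1 (EOQ₁), Q≈1,160.9) = €350,968.64
TC(tier 2, Q≈6,380.0) = €345,204.28
Minimum at tier 2: €345,204.28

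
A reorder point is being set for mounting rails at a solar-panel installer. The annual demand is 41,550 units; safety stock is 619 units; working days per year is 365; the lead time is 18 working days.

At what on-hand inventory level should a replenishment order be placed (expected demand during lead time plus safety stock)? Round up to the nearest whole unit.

2,669 units

Daily demand d = 41,550 / 365 = 113.836 units/day
Demand during lead time = 113.836 × 18 = 2,049.04
Reorder point = 2,049.04 + 619 = 2,668.04 → round up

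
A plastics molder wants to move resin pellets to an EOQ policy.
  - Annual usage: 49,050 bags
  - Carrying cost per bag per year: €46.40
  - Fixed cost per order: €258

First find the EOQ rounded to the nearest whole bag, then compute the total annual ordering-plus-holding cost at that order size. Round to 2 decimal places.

Q* = √(2·D·S / H) = √(2·49,050·258 / 46.4) = √545,469.8 ≈ 738.56 → Q = 739 bags
Orders/yr = 49,050/739 = 66.373; ordering cost = 66.373 × €258 = €17,124.36
Average inventory = 739/2 = 369.5; holding cost = 369.5 × €46.4 = €17,144.80
Total = €17,124.36 + €17,144.80 = €34,269.16

€34,269.16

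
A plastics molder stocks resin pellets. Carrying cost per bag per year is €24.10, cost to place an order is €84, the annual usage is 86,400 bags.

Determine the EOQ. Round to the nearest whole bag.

776 bags

EOQ = √(2DS/H) = √(2 × 86,400 × 84 / 24.1)
    = √(602,290.46) ≈ 776.07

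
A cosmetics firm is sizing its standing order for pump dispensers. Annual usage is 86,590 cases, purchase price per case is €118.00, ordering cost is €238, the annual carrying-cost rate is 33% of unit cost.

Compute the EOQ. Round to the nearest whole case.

1,029 cases

H = i·C = 0.33 × €118 = €38.9400 per case-year
Optimal lot size Q* = (2 × 86,590 × €238 / €38.94)^½ ≈ 1,028.82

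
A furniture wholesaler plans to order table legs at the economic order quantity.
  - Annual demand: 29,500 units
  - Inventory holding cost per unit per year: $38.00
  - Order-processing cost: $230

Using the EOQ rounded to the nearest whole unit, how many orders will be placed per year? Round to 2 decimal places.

Optimal lot size Q* = (2 × 29,500 × $230 / $38)^½ ≈ 597.58 → Q = 598
Orders per year = D/Q = 29,500 / 598 = 49.331

49.33 orders per year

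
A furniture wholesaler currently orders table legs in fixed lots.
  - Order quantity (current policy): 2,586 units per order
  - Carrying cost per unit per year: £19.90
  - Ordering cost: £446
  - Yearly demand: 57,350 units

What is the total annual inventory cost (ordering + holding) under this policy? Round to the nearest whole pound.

£35,622

Orders/yr = 57,350/2,586 = 22.177; ordering cost = 22.177 × £446 = £9,890.99
Average inventory = 2,586/2 = 1293; holding cost = 1293 × £19.9 = £25,730.70
Total = £9,890.99 + £25,730.70 = £35,621.69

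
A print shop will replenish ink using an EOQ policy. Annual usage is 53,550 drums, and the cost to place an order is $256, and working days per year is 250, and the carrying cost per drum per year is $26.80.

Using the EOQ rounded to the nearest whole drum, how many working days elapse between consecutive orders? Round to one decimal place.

4.7 days

Q* = √(2·D·S / H) = √(2·53,550·256 / 26.8) = √1,023,044.8 ≈ 1,011.46 → Q = 1,011 drums
Cycle time = (working days × Q)/D = (250 × 1,011) / 53,550 = 4.720 days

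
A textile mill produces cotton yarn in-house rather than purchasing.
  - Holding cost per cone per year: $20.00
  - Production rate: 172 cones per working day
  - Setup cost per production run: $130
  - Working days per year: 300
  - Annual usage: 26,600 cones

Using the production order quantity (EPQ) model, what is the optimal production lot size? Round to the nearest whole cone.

d = 26,600/300 = 88.6667 cones/day;  effective holding cost H(1 − d/p) = 20·(1 − 88.6667/172) = 9.68992
Q* = √(2DS / H_eff) = √(2·26,600·130 / 9.68992) ≈ 844.83

845 cones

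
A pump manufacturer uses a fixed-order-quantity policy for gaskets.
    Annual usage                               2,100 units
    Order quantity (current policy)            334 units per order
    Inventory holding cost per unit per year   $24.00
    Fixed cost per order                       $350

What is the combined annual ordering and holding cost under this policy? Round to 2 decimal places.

Ordering: D/Q × S = 2,100/334 × $350 = $2,200.60
Holding:  Q/2 × H = 334/2 × $24 = $4,008.00
Total = $2,200.60 + $4,008.00 = $6,208.60

$6,208.60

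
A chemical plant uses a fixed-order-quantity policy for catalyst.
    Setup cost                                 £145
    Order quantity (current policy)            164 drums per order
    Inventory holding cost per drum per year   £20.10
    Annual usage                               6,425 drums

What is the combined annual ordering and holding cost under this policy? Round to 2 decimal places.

£7,328.84

Annual ordering cost = (D/Q)·S = (6,425/164) × 145 = £5,680.64
Annual holding cost  = (Q/2)·H = (164/2) × 20.1 = £1,648.20
Total = £5,680.64 + £1,648.20 = £7,328.84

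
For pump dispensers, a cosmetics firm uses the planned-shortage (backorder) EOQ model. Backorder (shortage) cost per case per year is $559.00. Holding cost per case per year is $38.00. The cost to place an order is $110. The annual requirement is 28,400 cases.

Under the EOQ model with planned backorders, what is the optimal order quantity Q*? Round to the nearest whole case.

Basic EOQ = √(2·28,400·110/38) = 405.489
Backorder adjustment √((H+b)/b) = √((38+559)/559) = 1.0334
Q* = 405.489 × 1.0334 ≈ 419.04

419 cases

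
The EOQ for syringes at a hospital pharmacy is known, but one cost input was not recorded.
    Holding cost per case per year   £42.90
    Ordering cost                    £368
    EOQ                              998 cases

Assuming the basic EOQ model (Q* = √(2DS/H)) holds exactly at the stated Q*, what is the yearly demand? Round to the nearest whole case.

From Q* = √(2DS/H) ⇒ Q*² = 2DS/H.
D = Q²H / (2S) = 998² × 42.9 / (2 × 368) = 58,055.12

58,055 cases per year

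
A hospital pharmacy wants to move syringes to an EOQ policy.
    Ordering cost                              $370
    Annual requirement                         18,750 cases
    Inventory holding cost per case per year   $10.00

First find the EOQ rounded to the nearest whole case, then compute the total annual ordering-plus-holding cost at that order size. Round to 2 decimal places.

2DS/H = 2·18,750·370/10 = 1,387,500.00
EOQ = √1,387,500.00 ≈ 1,177.92 → Q = 1,178 cases
Orders/yr = 18,750/1,178 = 15.917; ordering cost = 15.917 × $370 = $5,889.22
Average inventory = 1,178/2 = 589; holding cost = 589 × $10 = $5,890.00
Total = $5,889.22 + $5,890.00 = $11,779.22

$11,779.22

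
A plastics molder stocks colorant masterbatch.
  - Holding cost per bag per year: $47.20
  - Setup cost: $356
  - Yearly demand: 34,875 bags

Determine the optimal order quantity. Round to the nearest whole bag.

EOQ = √(2DS/H) = √(2 × 34,875 × 356 / 47.2)
    = √(526,080.51) ≈ 725.31

725 bags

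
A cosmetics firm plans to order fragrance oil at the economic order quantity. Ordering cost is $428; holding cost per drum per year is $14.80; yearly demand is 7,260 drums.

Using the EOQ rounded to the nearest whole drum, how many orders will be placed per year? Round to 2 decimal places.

2DS/H = 2·7,260·428/14.8 = 419,902.70
EOQ = √419,902.70 ≈ 648.00 → Q = 648
N = D/Q = 7,260/648 ≈ 11.204 orders/yr

11.20 orders per year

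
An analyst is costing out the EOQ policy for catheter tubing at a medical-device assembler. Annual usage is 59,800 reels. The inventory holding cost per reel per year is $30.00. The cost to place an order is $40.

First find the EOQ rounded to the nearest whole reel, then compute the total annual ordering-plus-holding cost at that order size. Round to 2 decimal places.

$11,979.99

2DS/H = 2·59,800·40/30 = 159,466.67
EOQ = √159,466.67 ≈ 399.33 → Q = 399 reels
Ordering: D/Q × S = 59,800/399 × $40 = $5,994.99
Holding:  Q/2 × H = 399/2 × $30 = $5,985.00
Total = $5,994.99 + $5,985.00 = $11,979.99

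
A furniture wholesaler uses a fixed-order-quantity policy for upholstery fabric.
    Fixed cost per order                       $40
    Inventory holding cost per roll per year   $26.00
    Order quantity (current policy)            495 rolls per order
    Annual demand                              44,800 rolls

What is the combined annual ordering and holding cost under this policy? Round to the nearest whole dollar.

$10,055

Orders/yr = 44,800/495 = 90.505; ordering cost = 90.505 × $40 = $3,620.20
Average inventory = 495/2 = 247.5; holding cost = 247.5 × $26 = $6,435.00
Total = $3,620.20 + $6,435.00 = $10,055.20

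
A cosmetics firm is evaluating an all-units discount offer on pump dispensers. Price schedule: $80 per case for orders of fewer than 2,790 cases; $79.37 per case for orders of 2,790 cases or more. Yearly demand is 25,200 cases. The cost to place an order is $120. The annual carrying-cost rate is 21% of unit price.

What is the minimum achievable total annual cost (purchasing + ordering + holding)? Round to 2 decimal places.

$2,024,459.31

H₁ = 21%×$80 = $16.8000;  H₂ = 21%×$79.37 = $16.6677
EOQ₁ = √(2×25,200×120/16.8000) = 600.00  (< 2,790, feasible at tier 1)
EOQ₂ = √(2×25,200×120/16.6677) = 602.38  (< 2,790 → use Q = 2,790 at tier-2 price)
TC(tier 1 (EOQ₁), Q≈600.0) = $2,026,080.00
TC(tier 2, Q≈2,790.0) = $2,024,459.31
Minimum at tier 2: $2,024,459.31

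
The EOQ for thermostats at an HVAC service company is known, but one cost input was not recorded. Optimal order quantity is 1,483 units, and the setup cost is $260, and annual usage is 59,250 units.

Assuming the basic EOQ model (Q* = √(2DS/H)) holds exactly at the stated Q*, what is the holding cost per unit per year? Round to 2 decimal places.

Since Q* = (2DS/H)^½, squaring gives Q*²·H = 2DS.
H = 2DS / Q² = 2 × 59,250 × 260 / 1,483² = 14.0091

$14.01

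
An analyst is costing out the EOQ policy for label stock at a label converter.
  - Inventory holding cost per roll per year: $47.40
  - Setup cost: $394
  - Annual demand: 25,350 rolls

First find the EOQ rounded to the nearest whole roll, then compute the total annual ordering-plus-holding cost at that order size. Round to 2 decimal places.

Q* = √(2·D·S / H) = √(2·25,350·394 / 47.4) = √421,430.4 ≈ 649.18 → Q = 649 rolls
Annual ordering cost = (D/Q)·S = (25,350/649) × 394 = $15,389.68
Annual holding cost  = (Q/2)·H = (649/2) × 47.4 = $15,381.30
Total = $15,389.68 + $15,381.30 = $30,770.98

$30,770.98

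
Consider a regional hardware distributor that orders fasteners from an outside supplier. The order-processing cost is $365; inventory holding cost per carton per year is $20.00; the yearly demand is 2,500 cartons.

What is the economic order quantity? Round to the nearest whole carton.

Optimal lot size Q* = (2 × 2,500 × $365 / $20)^½ ≈ 302.08

302 cartons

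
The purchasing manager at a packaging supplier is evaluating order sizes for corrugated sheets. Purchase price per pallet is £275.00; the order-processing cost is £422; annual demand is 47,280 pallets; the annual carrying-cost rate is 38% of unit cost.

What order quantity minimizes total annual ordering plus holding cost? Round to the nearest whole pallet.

618 pallets

Holding cost per pallet per year: H = 38% × £275 = £104.5000
Optimal lot size Q* = (2 × 47,280 × £422 / £104.5)^½ ≈ 617.95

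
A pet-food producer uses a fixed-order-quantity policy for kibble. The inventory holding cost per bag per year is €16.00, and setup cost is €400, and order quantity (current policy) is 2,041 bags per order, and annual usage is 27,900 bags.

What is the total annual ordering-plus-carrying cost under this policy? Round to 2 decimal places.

€21,795.91

Orders/yr = 27,900/2,041 = 13.670; ordering cost = 13.670 × €400 = €5,467.91
Average inventory = 2,041/2 = 1020.5; holding cost = 1020.5 × €16 = €16,328.00
Total = €5,467.91 + €16,328.00 = €21,795.91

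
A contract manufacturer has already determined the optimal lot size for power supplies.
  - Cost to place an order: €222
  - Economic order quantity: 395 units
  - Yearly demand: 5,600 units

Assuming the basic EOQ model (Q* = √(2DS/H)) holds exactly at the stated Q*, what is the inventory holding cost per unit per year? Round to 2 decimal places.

€15.94

From Q* = √(2DS/H) ⇒ Q*² = 2DS/H.
H = 2DS / Q² = 2 × 5,600 × 222 / 395² = 15.9359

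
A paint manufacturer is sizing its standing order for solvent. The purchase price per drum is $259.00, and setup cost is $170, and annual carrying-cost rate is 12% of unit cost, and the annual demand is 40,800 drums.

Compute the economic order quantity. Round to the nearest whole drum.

Holding cost per drum per year: H = 12% × $259 = $31.0800
EOQ = √(2DS/H) = √(2 × 40,800 × 170 / 31.08)
    = √(446,332.05) ≈ 668.08

668 drums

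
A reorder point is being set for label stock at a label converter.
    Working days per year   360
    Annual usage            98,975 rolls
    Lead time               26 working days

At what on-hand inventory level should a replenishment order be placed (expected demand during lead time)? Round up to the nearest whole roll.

7,149 rolls

Daily demand d = 98,975 / 360 = 274.931 rolls/day
Demand during lead time = 274.931 × 26 = 7,148.19
Reorder point = 7,148.19 → round up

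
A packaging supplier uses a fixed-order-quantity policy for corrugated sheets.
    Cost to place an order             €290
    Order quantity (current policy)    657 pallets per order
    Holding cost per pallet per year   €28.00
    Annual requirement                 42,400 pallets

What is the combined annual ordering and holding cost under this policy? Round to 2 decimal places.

€27,913.37

Annual ordering cost = (D/Q)·S = (42,400/657) × 290 = €18,715.37
Annual holding cost  = (Q/2)·H = (657/2) × 28 = €9,198.00
Total = €18,715.37 + €9,198.00 = €27,913.37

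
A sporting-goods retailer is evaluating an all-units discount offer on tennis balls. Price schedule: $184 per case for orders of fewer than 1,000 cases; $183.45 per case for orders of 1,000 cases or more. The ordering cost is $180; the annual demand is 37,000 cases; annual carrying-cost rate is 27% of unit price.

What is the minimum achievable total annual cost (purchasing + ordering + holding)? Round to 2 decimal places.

$6,819,075.75

H₁ = 27%×$184 = $49.6800;  H₂ = 27%×$183.45 = $49.5315
EOQ₁ = √(2×37,000×180/49.6800) = 517.80  (< 1,000, feasible at tier 1)
EOQ₂ = √(2×37,000×180/49.5315) = 518.57  (< 1,000 → use Q = 1,000 at tier-2 price)
TC(tier 1 (EOQ₁), Q≈517.8) = $6,833,724.26
TC(tier 2, Q≈1,000.0) = $6,819,075.75
Minimum at tier 2: $6,819,075.75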